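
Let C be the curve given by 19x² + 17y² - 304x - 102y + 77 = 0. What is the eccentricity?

e = √38/19

Group: 19(x² - 16x) + 17(y² - 6y) = -77
19(x - 8)² + 17(y - 3)² = -77 + 1216 + 153 = 1292
Dividing both sides by 1292: (x - 8)²/68 + (y - 3)²/76 = 1
Ellipse, center (8, 3), major axis vertical; a² = 76, b² = 68.
c² = a² - b² = 8, so c = 2√2.
e = c/a = 2√2/2√19 = √38/19.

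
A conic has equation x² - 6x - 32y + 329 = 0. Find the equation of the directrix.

Only x is squared. Complete the square in x: (x - 3)² = 32(y - 10).
Vertex (3, 10); 4p = 32 so p = 8. Opens up.
Directrix is the horizontal line y = k − p = 10 − (8) = 2.

y = 2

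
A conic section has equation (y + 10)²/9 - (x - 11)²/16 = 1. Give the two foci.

Center (11, -10). The positive term is the y-term, so the transverse axis is vertical; a² = 9, b² = 16.
c² = a² + b² = 9 + 16 = 25, so c = 5.
Foci lie on the vertical axis through the center: (h, k ± c).

(11, -15) and (11, -5)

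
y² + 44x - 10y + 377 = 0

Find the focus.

Only y is squared. Complete the square in y: (y - 5)² = -44(x + 8).
Vertex (-8, 5); 4p = -44 so p = -11. Opens left.
Focus is p units from the vertex along the axis: (h + p, k).

(-19, 5)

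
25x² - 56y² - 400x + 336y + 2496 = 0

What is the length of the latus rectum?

Rearranging, 25(x² - 16x) -56(y² - 6y) = -2496.
Complete the square: 25(x - 8)² -56(y - 3)² = -2496 + 1600 - 504 = -1400
Divide through by -1400 to get (y - 3)²/25 - (x - 8)²/56 = 1.
Hyperbola, center (8, 3), transverse axis vertical; a² = 25, b² = 56.
Latus rectum length = 2b²/a = 2·56/5 = 112/5.

112/5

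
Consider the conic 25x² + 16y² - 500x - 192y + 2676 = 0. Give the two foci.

(10, 3) and (10, 9)

25(x² - 20x) + 16(y² - 12y) = -2676
Complete the square in x and y: 25(x - 10)² + 16(y - 6)² = -2676 + 2500 + 576 = 400
Divide through by 400 to get (x - 10)²/16 + (y - 6)²/25 = 1.
Ellipse, center (10, 6), major axis vertical; a² = 25, b² = 16.
c² = a² - b² = 25 - 16 = 9, so c = 3.
Foci lie on the vertical axis through the center: (h, k ± c).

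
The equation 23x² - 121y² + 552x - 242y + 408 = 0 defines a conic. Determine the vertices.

(-23, -1) and (-1, -1)

23(x² + 24x) -121(y² + 2y) = -408
Complete the square: 23(x + 12)² -121(y + 1)² = -408 + 3312 - 121 = 2783
Divide through by 2783 to get (x + 12)²/121 - (y + 1)²/23 = 1.
Hyperbola, center (-12, -1), transverse axis horizontal; a² = 121, b² = 23.
a = 11. Vertices at (h ± a, k).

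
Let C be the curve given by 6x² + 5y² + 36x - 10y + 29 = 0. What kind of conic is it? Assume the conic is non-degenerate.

ellipse

No xy term. Coefficients of x² and y² are A = 6, C = 5.
A and C have the same sign but A ≠ C ⇒ ellipse.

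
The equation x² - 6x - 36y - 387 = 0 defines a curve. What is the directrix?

y = -20

Only x is squared. Complete the square in x: (x - 3)² = 36(y + 11).
Vertex (3, -11); 4p = 36 so p = 9. Opens up.
Directrix is the horizontal line y = k − p = -11 − (9) = -20.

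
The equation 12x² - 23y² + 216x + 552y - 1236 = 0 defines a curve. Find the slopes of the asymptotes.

12(x² + 18x) -23(y² - 24y) = 1236
Completing the square gives 12(x + 9)² -23(y - 12)² = 1236 + 972 - 3312 = -1104.
Divide through by -1104 to get (y - 12)²/48 - (x + 9)²/92 = 1.
Hyperbola, center (-9, 12), transverse axis vertical; a² = 48, b² = 92.
For a vertical hyperbola the asymptotes have slope ±a/b.
Here that is ±4√3/2√23 = ±2√69/23.

2√69/23 and -2√69/23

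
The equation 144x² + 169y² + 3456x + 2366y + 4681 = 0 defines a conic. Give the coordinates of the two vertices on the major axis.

(-25, -7) and (1, -7)

Rearranging, 144(x² + 24x) + 169(y² + 14y) = -4681.
144(x + 12)² + 169(y + 7)² = -4681 + 20736 + 8281 = 24336
Dividing both sides by 24336: (x + 12)²/169 + (y + 7)²/144 = 1
Ellipse, center (-12, -7), major axis horizontal; a² = 169, b² = 144.
a = 13. Vertices at (h ± a, k).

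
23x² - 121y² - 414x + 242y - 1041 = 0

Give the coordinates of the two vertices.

(-2, 1) and (20, 1)

Collect terms: 23(x² - 18x) -121(y² - 2y) = 1041
23(x - 9)² -121(y - 1)² = 1041 + 1863 - 121 = 2783
Divide through by 2783 to get (x - 9)²/121 - (y - 1)²/23 = 1.
Hyperbola, center (9, 1), transverse axis horizontal; a² = 121, b² = 23.
a = 11. Vertices at (h ± a, k).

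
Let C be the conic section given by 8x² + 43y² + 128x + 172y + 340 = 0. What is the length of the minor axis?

4√2

Rearranging, 8(x² + 16x) + 43(y² + 4y) = -340.
Complete the square: 8(x + 8)² + 43(y + 2)² = -340 + 512 + 172 = 344
Divide by 344: (x + 8)²/43 + (y + 2)²/8 = 1
Ellipse, center (-8, -2), major axis horizontal; a² = 43, b² = 8.
b² = 8 so b = 2√2; the minor axis has length 2b = 4√2.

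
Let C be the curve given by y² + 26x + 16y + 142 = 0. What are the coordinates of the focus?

(-19/2, -8)

Only y is squared. Complete the square in y: (y + 8)² = -26(x + 3).
Vertex (-3, -8); 4p = -26 so p = -13/2. Opens left.
Focus is p units from the vertex along the axis: (h + p, k).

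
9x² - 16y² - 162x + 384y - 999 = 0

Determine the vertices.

(9, 6) and (9, 18)

9(x² - 18x) -16(y² - 24y) = 999
9(x - 9)² -16(y - 12)² = 999 + 729 - 2304 = -576
Divide by -576: (y - 12)²/36 - (x - 9)²/64 = 1
Hyperbola, center (9, 12), transverse axis vertical; a² = 36, b² = 64.
a = 6. Vertices at (h, k ± a).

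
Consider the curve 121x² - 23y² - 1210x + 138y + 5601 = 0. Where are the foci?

121(x² - 10x) -23(y² - 6y) = -5601
Complete the square in x and y: 121(x - 5)² -23(y - 3)² = -5601 + 3025 - 207 = -2783
Dividing both sides by -2783: (y - 3)²/121 - (x - 5)²/23 = 1
Hyperbola, center (5, 3), transverse axis vertical; a² = 121, b² = 23.
c² = a² + b² = 121 + 23 = 144, so c = 12.
Foci lie on the vertical axis through the center: (h, k ± c).

(5, -9) and (5, 15)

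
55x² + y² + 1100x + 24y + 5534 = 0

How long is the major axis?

2√110

Group: 55(x² + 20x) + (y² + 24y) = -5534
Complete the square in x and y: 55(x + 10)² + (y + 12)² = -5534 + 5500 + 144 = 110
Dividing both sides by 110: (x + 10)²/2 + (y + 12)²/110 = 1
Ellipse, center (-10, -12), major axis vertical; a² = 110, b² = 2.
a² = 110 so a = √110; the major axis has length 2a = 2√110.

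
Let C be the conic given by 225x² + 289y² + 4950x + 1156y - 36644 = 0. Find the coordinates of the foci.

(-19, -2) and (-3, -2)

Rearranging, 225(x² + 22x) + 289(y² + 4y) = 36644.
Completing the square gives 225(x + 11)² + 289(y + 2)² = 36644 + 27225 + 1156 = 65025.
Divide through by 65025 to get (x + 11)²/289 + (y + 2)²/225 = 1.
Ellipse, center (-11, -2), major axis horizontal; a² = 289, b² = 225.
c² = a² - b² = 289 - 225 = 64, so c = 8.
Foci lie on the horizontal axis through the center: (h ± c, k).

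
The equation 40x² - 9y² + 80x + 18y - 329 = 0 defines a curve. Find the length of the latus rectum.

Rearranging, 40(x² + 2x) -9(y² - 2y) = 329.
40(x + 1)² -9(y - 1)² = 329 + 40 - 9 = 360
Dividing both sides by 360: (x + 1)²/9 - (y - 1)²/40 = 1
Hyperbola, center (-1, 1), transverse axis horizontal; a² = 9, b² = 40.
Latus rectum length = 2b²/a = 2·40/3 = 80/3.

80/3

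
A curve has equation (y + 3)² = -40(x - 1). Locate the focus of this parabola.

Vertex (1, -3); 4p = -40 so p = -10. Opens left.
Focus is p units from the vertex along the axis: (h + p, k).

(-9, -3)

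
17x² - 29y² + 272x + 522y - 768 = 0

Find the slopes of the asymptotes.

√493/29 and -√493/29

Collect terms: 17(x² + 16x) -29(y² - 18y) = 768
Completing the square gives 17(x + 8)² -29(y - 9)² = 768 + 1088 - 2349 = -493.
Divide by -493: (y - 9)²/17 - (x + 8)²/29 = 1
Hyperbola, center (-8, 9), transverse axis vertical; a² = 17, b² = 29.
For a vertical hyperbola the asymptotes have slope ±a/b.
Here that is ±√17/√29 = ±√493/29.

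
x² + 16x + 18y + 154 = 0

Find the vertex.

Only x is squared. Complete the square in x: (x + 8)² = -18(y + 5).
Vertex (-8, -5); 4p = -18 so p = -9/2. Opens down.

(-8, -5)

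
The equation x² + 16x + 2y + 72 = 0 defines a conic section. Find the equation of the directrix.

y = -7/2

Only x is squared. Complete the square in x: (x + 8)² = -2(y + 4).
Vertex (-8, -4); 4p = -2 so p = -1/2. Opens down.
Directrix is the horizontal line y = k − p = -4 − (-1/2) = -7/2.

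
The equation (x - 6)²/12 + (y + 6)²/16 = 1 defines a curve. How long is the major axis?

Center (6, -6). The larger denominator 16 sits under the y-term, so the major axis is vertical; a² = 16, b² = 12.
a² = 16 so a = 4; the major axis has length 2a = 8.

8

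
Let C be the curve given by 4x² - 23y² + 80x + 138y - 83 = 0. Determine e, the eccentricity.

e = 3√69/23

4(x² + 20x) -23(y² - 6y) = 83
4(x + 10)² -23(y - 3)² = 83 + 400 - 207 = 276
Dividing both sides by 276: (x + 10)²/69 - (y - 3)²/12 = 1
Hyperbola, center (-10, 3), transverse axis horizontal; a² = 69, b² = 12.
c² = a² + b² = 81, so c = 9.
e = c/a = 9/√69 = 3√69/23.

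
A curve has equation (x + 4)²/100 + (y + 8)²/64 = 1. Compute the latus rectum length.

Center (-4, -8). The larger denominator 100 sits under the x-term, so the major axis is horizontal; a² = 100, b² = 64.
Latus rectum length = 2b²/a = 2·64/10 = 64/5.

64/5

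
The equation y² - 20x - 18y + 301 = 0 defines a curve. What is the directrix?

Only y is squared. Complete the square in y: (y - 9)² = 20(x - 11).
Vertex (11, 9); 4p = 20 so p = 5. Opens right.
Directrix is the vertical line x = h − p = 11 − (5) = 6.

x = 6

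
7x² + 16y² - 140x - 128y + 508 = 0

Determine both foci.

(4, 4) and (16, 4)

Group: 7(x² - 20x) + 16(y² - 8y) = -508
7(x - 10)² + 16(y - 4)² = -508 + 700 + 256 = 448
Divide through by 448 to get (x - 10)²/64 + (y - 4)²/28 = 1.
Ellipse, center (10, 4), major axis horizontal; a² = 64, b² = 28.
c² = a² - b² = 64 - 28 = 36, so c = 6.
Foci lie on the horizontal axis through the center: (h ± c, k).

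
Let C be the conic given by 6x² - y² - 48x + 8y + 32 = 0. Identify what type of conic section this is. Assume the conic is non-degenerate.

No xy term. Coefficients of x² and y² are A = 6, C = -1.
A and C have opposite signs ⇒ hyperbola.

hyperbola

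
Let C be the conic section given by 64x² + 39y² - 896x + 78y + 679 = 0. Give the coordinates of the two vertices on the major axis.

Rearranging, 64(x² - 14x) + 39(y² + 2y) = -679.
Complete the square in x and y: 64(x - 7)² + 39(y + 1)² = -679 + 3136 + 39 = 2496
Divide by 2496: (x - 7)²/39 + (y + 1)²/64 = 1
Ellipse, center (7, -1), major axis vertical; a² = 64, b² = 39.
a = 8. Vertices at (h, k ± a).

(7, -9) and (7, 7)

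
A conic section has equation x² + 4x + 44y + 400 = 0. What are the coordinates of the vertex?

(-2, -9)

Only x is squared. Complete the square in x: (x + 2)² = -44(y + 9).
Vertex (-2, -9); 4p = -44 so p = -11. Opens down.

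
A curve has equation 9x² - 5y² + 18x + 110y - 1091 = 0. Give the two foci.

Rearranging, 9(x² + 2x) -5(y² - 22y) = 1091.
Completing the square gives 9(x + 1)² -5(y - 11)² = 1091 + 9 - 605 = 495.
Divide by 495: (x + 1)²/55 - (y - 11)²/99 = 1
Hyperbola, center (-1, 11), transverse axis horizontal; a² = 55, b² = 99.
c² = a² + b² = 55 + 99 = 154, so c = √154.
Foci lie on the horizontal axis through the center: (h ± c, k).

(-1 - √154, 11) and (-1 + √154, 11)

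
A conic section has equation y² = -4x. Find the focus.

(-1, 0)

Vertex (0, 0); 4p = -4 so p = -1. Opens left.
Focus is p units from the vertex along the axis: (h + p, k).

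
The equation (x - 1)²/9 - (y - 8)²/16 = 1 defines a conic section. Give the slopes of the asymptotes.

4/3 and -4/3

Center (1, 8). The positive term is the x-term, so the transverse axis is horizontal; a² = 9, b² = 16.
For a horizontal hyperbola the asymptotes have slope ±b/a.
Here that is ±4/3.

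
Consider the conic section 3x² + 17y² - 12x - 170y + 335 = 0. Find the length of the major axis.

3(x² - 4x) + 17(y² - 10y) = -335
Complete the square: 3(x - 2)² + 17(y - 5)² = -335 + 12 + 425 = 102
Divide by 102: (x - 2)²/34 + (y - 5)²/6 = 1
Ellipse, center (2, 5), major axis horizontal; a² = 34, b² = 6.
a² = 34 so a = √34; the major axis has length 2a = 2√34.

2√34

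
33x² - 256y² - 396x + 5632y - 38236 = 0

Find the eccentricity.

Rearranging, 33(x² - 12x) -256(y² - 22y) = 38236.
Complete the square in x and y: 33(x - 6)² -256(y - 11)² = 38236 + 1188 - 30976 = 8448
Dividing both sides by 8448: (x - 6)²/256 - (y - 11)²/33 = 1
Hyperbola, center (6, 11), transverse axis horizontal; a² = 256, b² = 33.
c² = a² + b² = 289, so c = 17.
e = c/a = 17/16.

e = 17/16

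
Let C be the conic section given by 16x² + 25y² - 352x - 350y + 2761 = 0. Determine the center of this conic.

Rearranging, 16(x² - 22x) + 25(y² - 14y) = -2761.
16(x - 11)² + 25(y - 7)² = -2761 + 1936 + 1225 = 400
Divide by 400: (x - 11)²/25 + (y - 7)²/16 = 1
Ellipse with center (11, 7).

(11, 7)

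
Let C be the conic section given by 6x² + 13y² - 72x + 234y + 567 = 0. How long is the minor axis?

Rearranging, 6(x² - 12x) + 13(y² + 18y) = -567.
Completing the square gives 6(x - 6)² + 13(y + 9)² = -567 + 216 + 1053 = 702.
Dividing both sides by 702: (x - 6)²/117 + (y + 9)²/54 = 1
Ellipse, center (6, -9), major axis horizontal; a² = 117, b² = 54.
b² = 54 so b = 3√6; the minor axis has length 2b = 6√6.

6√6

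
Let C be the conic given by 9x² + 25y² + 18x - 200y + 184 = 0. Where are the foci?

(-5, 4) and (3, 4)

9(x² + 2x) + 25(y² - 8y) = -184
9(x + 1)² + 25(y - 4)² = -184 + 9 + 400 = 225
Divide by 225: (x + 1)²/25 + (y - 4)²/9 = 1
Ellipse, center (-1, 4), major axis horizontal; a² = 25, b² = 9.
c² = a² - b² = 25 - 9 = 16, so c = 4.
Foci lie on the horizontal axis through the center: (h ± c, k).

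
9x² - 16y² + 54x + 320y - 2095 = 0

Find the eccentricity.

e = 5/4

9(x² + 6x) -16(y² - 20y) = 2095
9(x + 3)² -16(y - 10)² = 2095 + 81 - 1600 = 576
Dividing both sides by 576: (x + 3)²/64 - (y - 10)²/36 = 1
Hyperbola, center (-3, 10), transverse axis horizontal; a² = 64, b² = 36.
c² = a² + b² = 100, so c = 10.
e = c/a = 10/8 = 5/4.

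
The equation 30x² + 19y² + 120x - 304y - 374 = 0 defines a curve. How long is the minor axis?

2√57

Collect terms: 30(x² + 4x) + 19(y² - 16y) = 374
Complete the square: 30(x + 2)² + 19(y - 8)² = 374 + 120 + 1216 = 1710
Dividing both sides by 1710: (x + 2)²/57 + (y - 8)²/90 = 1
Ellipse, center (-2, 8), major axis vertical; a² = 90, b² = 57.
b² = 57 so b = √57; the minor axis has length 2b = 2√57.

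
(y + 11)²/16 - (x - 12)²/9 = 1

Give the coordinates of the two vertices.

(12, -15) and (12, -7)

Center (12, -11). The positive term is the y-term, so the transverse axis is vertical; a² = 16, b² = 9.
a = 4. Vertices at (h, k ± a).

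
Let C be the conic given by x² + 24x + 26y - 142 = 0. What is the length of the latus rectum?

26

Only x is squared. Complete the square in x: (x + 12)² = -26(y - 11).
Vertex (-12, 11); 4p = -26 so p = -13/2. Opens down.
Latus rectum length = |4p| = 26.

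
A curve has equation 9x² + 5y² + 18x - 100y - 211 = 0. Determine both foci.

(-1, 2) and (-1, 18)

Collect terms: 9(x² + 2x) + 5(y² - 20y) = 211
Complete the square: 9(x + 1)² + 5(y - 10)² = 211 + 9 + 500 = 720
Divide through by 720 to get (x + 1)²/80 + (y - 10)²/144 = 1.
Ellipse, center (-1, 10), major axis vertical; a² = 144, b² = 80.
c² = a² - b² = 144 - 80 = 64, so c = 8.
Foci lie on the vertical axis through the center: (h, k ± c).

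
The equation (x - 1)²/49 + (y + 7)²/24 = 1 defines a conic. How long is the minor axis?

4√6

Center (1, -7). The larger denominator 49 sits under the x-term, so the major axis is horizontal; a² = 49, b² = 24.
b² = 24 so b = 2√6; the minor axis has length 2b = 4√6.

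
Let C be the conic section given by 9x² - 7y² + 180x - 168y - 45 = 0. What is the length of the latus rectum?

14/3

Group the x- and y-terms: 9(x² + 20x) -7(y² + 24y) = 45
Complete the square in x and y: 9(x + 10)² -7(y + 12)² = 45 + 900 - 1008 = -63
Dividing both sides by -63: (y + 12)²/9 - (x + 10)²/7 = 1
Hyperbola, center (-10, -12), transverse axis vertical; a² = 9, b² = 7.
Latus rectum length = 2b²/a = 2·7/3 = 14/3.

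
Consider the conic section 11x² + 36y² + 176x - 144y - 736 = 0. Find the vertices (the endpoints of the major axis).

Collect terms: 11(x² + 16x) + 36(y² - 4y) = 736
11(x + 8)² + 36(y - 2)² = 736 + 704 + 144 = 1584
Divide through by 1584 to get (x + 8)²/144 + (y - 2)²/44 = 1.
Ellipse, center (-8, 2), major axis horizontal; a² = 144, b² = 44.
a = 12. Vertices at (h ± a, k).

(-20, 2) and (4, 2)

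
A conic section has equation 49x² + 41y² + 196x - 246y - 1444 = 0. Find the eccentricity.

Group: 49(x² + 4x) + 41(y² - 6y) = 1444
49(x + 2)² + 41(y - 3)² = 1444 + 196 + 369 = 2009
Divide by 2009: (x + 2)²/41 + (y - 3)²/49 = 1
Ellipse, center (-2, 3), major axis vertical; a² = 49, b² = 41.
c² = a² - b² = 8, so c = 2√2.
e = c/a = 2√2/7.

e = 2√2/7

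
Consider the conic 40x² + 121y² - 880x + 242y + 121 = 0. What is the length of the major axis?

22

Rearranging, 40(x² - 22x) + 121(y² + 2y) = -121.
Completing the square gives 40(x - 11)² + 121(y + 1)² = -121 + 4840 + 121 = 4840.
Divide by 4840: (x - 11)²/121 + (y + 1)²/40 = 1
Ellipse, center (11, -1), major axis horizontal; a² = 121, b² = 40.
a² = 121 so a = 11; the major axis has length 2a = 22.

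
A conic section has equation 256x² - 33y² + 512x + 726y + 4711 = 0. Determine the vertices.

Group the x- and y-terms: 256(x² + 2x) -33(y² - 22y) = -4711
256(x + 1)² -33(y - 11)² = -4711 + 256 - 3993 = -8448
Dividing both sides by -8448: (y - 11)²/256 - (x + 1)²/33 = 1
Hyperbola, center (-1, 11), transverse axis vertical; a² = 256, b² = 33.
a = 16. Vertices at (h, k ± a).

(-1, -5) and (-1, 27)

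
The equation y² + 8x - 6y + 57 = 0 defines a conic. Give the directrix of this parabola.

x = -4

Only y is squared. Complete the square in y: (y - 3)² = -8(x + 6).
Vertex (-6, 3); 4p = -8 so p = -2. Opens left.
Directrix is the vertical line x = h − p = -6 − (-2) = -4.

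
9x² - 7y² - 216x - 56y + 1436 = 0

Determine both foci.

(12, -12) and (12, 4)

Group the x- and y-terms: 9(x² - 24x) -7(y² + 8y) = -1436
Completing the square gives 9(x - 12)² -7(y + 4)² = -1436 + 1296 - 112 = -252.
Divide by -252: (y + 4)²/36 - (x - 12)²/28 = 1
Hyperbola, center (12, -4), transverse axis vertical; a² = 36, b² = 28.
c² = a² + b² = 36 + 28 = 64, so c = 8.
Foci lie on the vertical axis through the center: (h, k ± c).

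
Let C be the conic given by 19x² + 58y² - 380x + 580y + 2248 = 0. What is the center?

19(x² - 20x) + 58(y² + 10y) = -2248
19(x - 10)² + 58(y + 5)² = -2248 + 1900 + 1450 = 1102
Divide through by 1102 to get (x - 10)²/58 + (y + 5)²/19 = 1.
Ellipse with center (10, -5).

(10, -5)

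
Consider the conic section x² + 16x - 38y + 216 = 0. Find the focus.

Only x is squared. Complete the square in x: (x + 8)² = 38(y - 4).
Vertex (-8, 4); 4p = 38 so p = 19/2. Opens up.
Focus is p units from the vertex along the axis: (h, k + p).

(-8, 27/2)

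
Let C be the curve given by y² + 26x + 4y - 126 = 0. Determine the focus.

Only y is squared. Complete the square in y: (y + 2)² = -26(x - 5).
Vertex (5, -2); 4p = -26 so p = -13/2. Opens left.
Focus is p units from the vertex along the axis: (h + p, k).

(-3/2, -2)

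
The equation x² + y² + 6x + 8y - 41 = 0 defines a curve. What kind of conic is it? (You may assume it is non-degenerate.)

circle

No xy term. Coefficients of x² and y² are A = 1, C = 1.
A = C (same sign) ⇒ circle.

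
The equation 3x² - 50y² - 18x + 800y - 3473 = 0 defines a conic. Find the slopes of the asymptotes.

3(x² - 6x) -50(y² - 16y) = 3473
Complete the square in x and y: 3(x - 3)² -50(y - 8)² = 3473 + 27 - 3200 = 300
Divide by 300: (x - 3)²/100 - (y - 8)²/6 = 1
Hyperbola, center (3, 8), transverse axis horizontal; a² = 100, b² = 6.
For a horizontal hyperbola the asymptotes have slope ±b/a.
Here that is ±√6/10.

√6/10 and -√6/10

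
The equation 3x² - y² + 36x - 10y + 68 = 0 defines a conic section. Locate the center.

(-6, -5)

Collect terms: 3(x² + 12x) -(y² + 10y) = -68
Complete the square in x and y: 3(x + 6)² -(y + 5)² = -68 + 108 - 25 = 15
Divide through by 15 to get (x + 6)²/5 - (y + 5)²/15 = 1.
Hyperbola with center (-6, -5).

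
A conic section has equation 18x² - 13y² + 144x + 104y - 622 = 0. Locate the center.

(-4, 4)

Collect terms: 18(x² + 8x) -13(y² - 8y) = 622
18(x + 4)² -13(y - 4)² = 622 + 288 - 208 = 702
Divide by 702: (x + 4)²/39 - (y - 4)²/54 = 1
Hyperbola with center (-4, 4).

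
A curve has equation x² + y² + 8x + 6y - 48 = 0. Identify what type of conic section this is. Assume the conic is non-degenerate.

No xy term. Coefficients of x² and y² are A = 1, C = 1.
A = C (same sign) ⇒ circle.

circle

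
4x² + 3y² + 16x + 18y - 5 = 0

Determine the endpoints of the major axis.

Collect terms: 4(x² + 4x) + 3(y² + 6y) = 5
4(x + 2)² + 3(y + 3)² = 5 + 16 + 27 = 48
Divide through by 48 to get (x + 2)²/12 + (y + 3)²/16 = 1.
Ellipse, center (-2, -3), major axis vertical; a² = 16, b² = 12.
a = 4. Vertices at (h, k ± a).

(-2, -7) and (-2, 1)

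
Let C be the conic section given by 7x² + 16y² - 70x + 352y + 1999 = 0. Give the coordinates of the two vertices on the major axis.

(1, -11) and (9, -11)

Rearranging, 7(x² - 10x) + 16(y² + 22y) = -1999.
7(x - 5)² + 16(y + 11)² = -1999 + 175 + 1936 = 112
Dividing both sides by 112: (x - 5)²/16 + (y + 11)²/7 = 1
Ellipse, center (5, -11), major axis horizontal; a² = 16, b² = 7.
a = 4. Vertices at (h ± a, k).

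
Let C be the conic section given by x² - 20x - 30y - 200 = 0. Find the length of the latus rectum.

30

Only x is squared. Complete the square in x: (x - 10)² = 30(y + 10).
Vertex (10, -10); 4p = 30 so p = 15/2. Opens up.
Latus rectum length = |4p| = 30.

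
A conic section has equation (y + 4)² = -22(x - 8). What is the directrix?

x = 27/2

Vertex (8, -4); 4p = -22 so p = -11/2. Opens left.
Directrix is the vertical line x = h − p = 8 − (-11/2) = 27/2.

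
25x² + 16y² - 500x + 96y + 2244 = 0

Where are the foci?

Group the x- and y-terms: 25(x² - 20x) + 16(y² + 6y) = -2244
25(x - 10)² + 16(y + 3)² = -2244 + 2500 + 144 = 400
Divide by 400: (x - 10)²/16 + (y + 3)²/25 = 1
Ellipse, center (10, -3), major axis vertical; a² = 25, b² = 16.
c² = a² - b² = 25 - 16 = 9, so c = 3.
Foci lie on the vertical axis through the center: (h, k ± c).

(10, -6) and (10, 0)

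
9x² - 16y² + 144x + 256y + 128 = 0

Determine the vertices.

(-8, 2) and (-8, 14)

Group the x- and y-terms: 9(x² + 16x) -16(y² - 16y) = -128
Complete the square: 9(x + 8)² -16(y - 8)² = -128 + 576 - 1024 = -576
Divide by -576: (y - 8)²/36 - (x + 8)²/64 = 1
Hyperbola, center (-8, 8), transverse axis vertical; a² = 36, b² = 64.
a = 6. Vertices at (h, k ± a).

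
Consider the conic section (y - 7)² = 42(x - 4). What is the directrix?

Vertex (4, 7); 4p = 42 so p = 21/2. Opens right.
Directrix is the vertical line x = h − p = 4 − (21/2) = -13/2.

x = -13/2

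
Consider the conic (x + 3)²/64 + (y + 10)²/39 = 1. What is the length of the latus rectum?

39/4

Center (-3, -10). The larger denominator 64 sits under the x-term, so the major axis is horizontal; a² = 64, b² = 39.
Latus rectum length = 2b²/a = 2·39/8 = 39/4.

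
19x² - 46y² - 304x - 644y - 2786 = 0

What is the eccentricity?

e = √2990/46

19(x² - 16x) -46(y² + 14y) = 2786
Complete the square in x and y: 19(x - 8)² -46(y + 7)² = 2786 + 1216 - 2254 = 1748
Divide through by 1748 to get (x - 8)²/92 - (y + 7)²/38 = 1.
Hyperbola, center (8, -7), transverse axis horizontal; a² = 92, b² = 38.
c² = a² + b² = 130, so c = √130.
e = c/a = √130/2√23 = √2990/46.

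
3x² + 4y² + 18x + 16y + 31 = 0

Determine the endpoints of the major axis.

Rearranging, 3(x² + 6x) + 4(y² + 4y) = -31.
Complete the square: 3(x + 3)² + 4(y + 2)² = -31 + 27 + 16 = 12
Divide by 12: (x + 3)²/4 + (y + 2)²/3 = 1
Ellipse, center (-3, -2), major axis horizontal; a² = 4, b² = 3.
a = 2. Vertices at (h ± a, k).

(-5, -2) and (-1, -2)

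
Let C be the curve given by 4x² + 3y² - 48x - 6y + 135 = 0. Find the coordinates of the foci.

Collect terms: 4(x² - 12x) + 3(y² - 2y) = -135
Complete the square in x and y: 4(x - 6)² + 3(y - 1)² = -135 + 144 + 3 = 12
Dividing both sides by 12: (x - 6)²/3 + (y - 1)²/4 = 1
Ellipse, center (6, 1), major axis vertical; a² = 4, b² = 3.
c² = a² - b² = 4 - 3 = 1, so c = 1.
Foci lie on the vertical axis through the center: (h, k ± c).

(6, 0) and (6, 2)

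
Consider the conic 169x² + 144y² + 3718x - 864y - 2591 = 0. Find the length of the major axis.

26

Group the x- and y-terms: 169(x² + 22x) + 144(y² - 6y) = 2591
Completing the square gives 169(x + 11)² + 144(y - 3)² = 2591 + 20449 + 1296 = 24336.
Divide through by 24336 to get (x + 11)²/144 + (y - 3)²/169 = 1.
Ellipse, center (-11, 3), major axis vertical; a² = 169, b² = 144.
a² = 169 so a = 13; the major axis has length 2a = 26.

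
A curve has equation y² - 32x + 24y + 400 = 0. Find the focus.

(16, -12)

Only y is squared. Complete the square in y: (y + 12)² = 32(x - 8).
Vertex (8, -12); 4p = 32 so p = 8. Opens right.
Focus is p units from the vertex along the axis: (h + p, k).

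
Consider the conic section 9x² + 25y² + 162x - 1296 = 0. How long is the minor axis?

Rearranging, 9(x² + 18x) + 25y² = 1296.
Complete the square: 9(x + 9)² + 25y² = 1296 + 729 + 0 = 2025
Divide by 2025: (x + 9)²/225 + y²/81 = 1
Ellipse, center (-9, 0), major axis horizontal; a² = 225, b² = 81.
b² = 81 so b = 9; the minor axis has length 2b = 18.

18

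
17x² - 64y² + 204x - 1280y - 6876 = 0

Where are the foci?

17(x² + 12x) -64(y² + 20y) = 6876
17(x + 6)² -64(y + 10)² = 6876 + 612 - 6400 = 1088
Dividing both sides by 1088: (x + 6)²/64 - (y + 10)²/17 = 1
Hyperbola, center (-6, -10), transverse axis horizontal; a² = 64, b² = 17.
c² = a² + b² = 64 + 17 = 81, so c = 9.
Foci lie on the horizontal axis through the center: (h ± c, k).

(-15, -10) and (3, -10)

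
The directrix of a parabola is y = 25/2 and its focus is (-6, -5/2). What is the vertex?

(-6, 5)

The vertex is the midpoint between the focus and the directrix along the axis of symmetry.
Axis is vertical (directrix is horizontal). Vertex y-coordinate = (-5/2 + 25/2)/2 = 5; x-coordinate = -6.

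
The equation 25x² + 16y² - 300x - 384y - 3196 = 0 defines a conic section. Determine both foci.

Collect terms: 25(x² - 12x) + 16(y² - 24y) = 3196
Complete the square in x and y: 25(x - 6)² + 16(y - 12)² = 3196 + 900 + 2304 = 6400
Dividing both sides by 6400: (x - 6)²/256 + (y - 12)²/400 = 1
Ellipse, center (6, 12), major axis vertical; a² = 400, b² = 256.
c² = a² - b² = 400 - 256 = 144, so c = 12.
Foci lie on the vertical axis through the center: (h, k ± c).

(6, 0) and (6, 24)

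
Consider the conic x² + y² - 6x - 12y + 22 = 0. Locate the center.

(3, 6)

Group the x- and y-terms: (x² - 6x) + (y² - 12y) = -22
(x - 3)² + (y - 6)² = -22 + 9 + 36 = 23
So (x - 3)² + (y - 6)² = 23.
Circle centered at (3, 6) with r² = 23.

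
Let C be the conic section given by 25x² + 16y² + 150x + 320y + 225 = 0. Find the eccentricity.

Group the x- and y-terms: 25(x² + 6x) + 16(y² + 20y) = -225
25(x + 3)² + 16(y + 10)² = -225 + 225 + 1600 = 1600
Dividing both sides by 1600: (x + 3)²/64 + (y + 10)²/100 = 1
Ellipse, center (-3, -10), major axis vertical; a² = 100, b² = 64.
c² = a² - b² = 36, so c = 6.
e = c/a = 6/10 = 3/5.

e = 3/5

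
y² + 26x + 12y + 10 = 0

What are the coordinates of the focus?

Only y is squared. Complete the square in y: (y + 6)² = -26(x - 1).
Vertex (1, -6); 4p = -26 so p = -13/2. Opens left.
Focus is p units from the vertex along the axis: (h + p, k).

(-11/2, -6)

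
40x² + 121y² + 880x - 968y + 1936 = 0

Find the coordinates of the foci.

(-20, 4) and (-2, 4)

Group: 40(x² + 22x) + 121(y² - 8y) = -1936
Complete the square: 40(x + 11)² + 121(y - 4)² = -1936 + 4840 + 1936 = 4840
Dividing both sides by 4840: (x + 11)²/121 + (y - 4)²/40 = 1
Ellipse, center (-11, 4), major axis horizontal; a² = 121, b² = 40.
c² = a² - b² = 121 - 40 = 81, so c = 9.
Foci lie on the horizontal axis through the center: (h ± c, k).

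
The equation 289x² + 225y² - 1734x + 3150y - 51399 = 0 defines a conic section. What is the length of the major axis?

34

Rearranging, 289(x² - 6x) + 225(y² + 14y) = 51399.
Complete the square: 289(x - 3)² + 225(y + 7)² = 51399 + 2601 + 11025 = 65025
Divide through by 65025 to get (x - 3)²/225 + (y + 7)²/289 = 1.
Ellipse, center (3, -7), major axis vertical; a² = 289, b² = 225.
a² = 289 so a = 17; the major axis has length 2a = 34.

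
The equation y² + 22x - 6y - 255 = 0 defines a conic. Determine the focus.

Only y is squared. Complete the square in y: (y - 3)² = -22(x - 12).
Vertex (12, 3); 4p = -22 so p = -11/2. Opens left.
Focus is p units from the vertex along the axis: (h + p, k).

(13/2, 3)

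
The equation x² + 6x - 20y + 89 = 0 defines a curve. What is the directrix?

y = -1

Only x is squared. Complete the square in x: (x + 3)² = 20(y - 4).
Vertex (-3, 4); 4p = 20 so p = 5. Opens up.
Directrix is the horizontal line y = k − p = 4 − (5) = -1.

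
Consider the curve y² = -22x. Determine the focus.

(-11/2, 0)

Vertex (0, 0); 4p = -22 so p = -11/2. Opens left.
Focus is p units from the vertex along the axis: (h + p, k).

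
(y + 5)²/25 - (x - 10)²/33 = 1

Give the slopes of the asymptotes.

Center (10, -5). The positive term is the y-term, so the transverse axis is vertical; a² = 25, b² = 33.
For a vertical hyperbola the asymptotes have slope ±a/b.
Here that is ±5/√33 = ±5√33/33.

5√33/33 and -5√33/33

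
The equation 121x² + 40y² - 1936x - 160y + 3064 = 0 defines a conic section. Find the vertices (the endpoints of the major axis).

Group the x- and y-terms: 121(x² - 16x) + 40(y² - 4y) = -3064
Complete the square: 121(x - 8)² + 40(y - 2)² = -3064 + 7744 + 160 = 4840
Dividing both sides by 4840: (x - 8)²/40 + (y - 2)²/121 = 1
Ellipse, center (8, 2), major axis vertical; a² = 121, b² = 40.
a = 11. Vertices at (h, k ± a).

(8, -9) and (8, 13)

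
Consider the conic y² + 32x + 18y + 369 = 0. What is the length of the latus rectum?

Only y is squared. Complete the square in y: (y + 9)² = -32(x + 9).
Vertex (-9, -9); 4p = -32 so p = -8. Opens left.
Latus rectum length = |4p| = 32.

32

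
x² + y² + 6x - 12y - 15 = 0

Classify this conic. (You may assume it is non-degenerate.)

circle

No xy term. Coefficients of x² and y² are A = 1, C = 1.
A = C (same sign) ⇒ circle.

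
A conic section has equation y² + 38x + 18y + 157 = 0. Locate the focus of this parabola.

(-23/2, -9)

Only y is squared. Complete the square in y: (y + 9)² = -38(x + 2).
Vertex (-2, -9); 4p = -38 so p = -19/2. Opens left.
Focus is p units from the vertex along the axis: (h + p, k).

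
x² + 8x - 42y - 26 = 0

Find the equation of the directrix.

Only x is squared. Complete the square in x: (x + 4)² = 42(y + 1).
Vertex (-4, -1); 4p = 42 so p = 21/2. Opens up.
Directrix is the horizontal line y = k − p = -1 − (21/2) = -23/2.

y = -23/2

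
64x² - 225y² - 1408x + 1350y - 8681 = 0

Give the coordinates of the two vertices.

Group the x- and y-terms: 64(x² - 22x) -225(y² - 6y) = 8681
64(x - 11)² -225(y - 3)² = 8681 + 7744 - 2025 = 14400
Divide by 14400: (x - 11)²/225 - (y - 3)²/64 = 1
Hyperbola, center (11, 3), transverse axis horizontal; a² = 225, b² = 64.
a = 15. Vertices at (h ± a, k).

(-4, 3) and (26, 3)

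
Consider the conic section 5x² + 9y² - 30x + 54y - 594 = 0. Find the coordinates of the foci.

Collect terms: 5(x² - 6x) + 9(y² + 6y) = 594
Completing the square gives 5(x - 3)² + 9(y + 3)² = 594 + 45 + 81 = 720.
Divide through by 720 to get (x - 3)²/144 + (y + 3)²/80 = 1.
Ellipse, center (3, -3), major axis horizontal; a² = 144, b² = 80.
c² = a² - b² = 144 - 80 = 64, so c = 8.
Foci lie on the horizontal axis through the center: (h ± c, k).

(-5, -3) and (11, -3)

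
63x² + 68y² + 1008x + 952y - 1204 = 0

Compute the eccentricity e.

e = √85/34

63(x² + 16x) + 68(y² + 14y) = 1204
Complete the square: 63(x + 8)² + 68(y + 7)² = 1204 + 4032 + 3332 = 8568
Dividing both sides by 8568: (x + 8)²/136 + (y + 7)²/126 = 1
Ellipse, center (-8, -7), major axis horizontal; a² = 136, b² = 126.
c² = a² - b² = 10, so c = √10.
e = c/a = √10/2√34 = √85/34.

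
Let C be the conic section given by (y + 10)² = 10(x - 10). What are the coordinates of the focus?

(25/2, -10)

Vertex (10, -10); 4p = 10 so p = 5/2. Opens right.
Focus is p units from the vertex along the axis: (h + p, k).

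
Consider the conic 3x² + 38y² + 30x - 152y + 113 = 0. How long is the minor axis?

2√3

Group the x- and y-terms: 3(x² + 10x) + 38(y² - 4y) = -113
Complete the square: 3(x + 5)² + 38(y - 2)² = -113 + 75 + 152 = 114
Divide through by 114 to get (x + 5)²/38 + (y - 2)²/3 = 1.
Ellipse, center (-5, 2), major axis horizontal; a² = 38, b² = 3.
b² = 3 so b = √3; the minor axis has length 2b = 2√3.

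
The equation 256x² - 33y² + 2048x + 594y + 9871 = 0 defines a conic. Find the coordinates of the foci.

Collect terms: 256(x² + 8x) -33(y² - 18y) = -9871
Complete the square in x and y: 256(x + 4)² -33(y - 9)² = -9871 + 4096 - 2673 = -8448
Divide by -8448: (y - 9)²/256 - (x + 4)²/33 = 1
Hyperbola, center (-4, 9), transverse axis vertical; a² = 256, b² = 33.
c² = a² + b² = 256 + 33 = 289, so c = 17.
Foci lie on the vertical axis through the center: (h, k ± c).

(-4, -8) and (-4, 26)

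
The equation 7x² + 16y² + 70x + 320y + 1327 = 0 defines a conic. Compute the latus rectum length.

7

7(x² + 10x) + 16(y² + 20y) = -1327
Complete the square: 7(x + 5)² + 16(y + 10)² = -1327 + 175 + 1600 = 448
Dividing both sides by 448: (x + 5)²/64 + (y + 10)²/28 = 1
Ellipse, center (-5, -10), major axis horizontal; a² = 64, b² = 28.
Latus rectum length = 2b²/a = 2·28/8 = 7.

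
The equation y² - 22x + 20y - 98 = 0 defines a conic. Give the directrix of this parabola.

x = -29/2

Only y is squared. Complete the square in y: (y + 10)² = 22(x + 9).
Vertex (-9, -10); 4p = 22 so p = 11/2. Opens right.
Directrix is the vertical line x = h − p = -9 − (11/2) = -29/2.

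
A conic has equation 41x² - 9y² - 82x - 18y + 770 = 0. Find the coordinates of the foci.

41(x² - 2x) -9(y² + 2y) = -770
Complete the square in x and y: 41(x - 1)² -9(y + 1)² = -770 + 41 - 9 = -738
Divide through by -738 to get (y + 1)²/82 - (x - 1)²/18 = 1.
Hyperbola, center (1, -1), transverse axis vertical; a² = 82, b² = 18.
c² = a² + b² = 82 + 18 = 100, so c = 10.
Foci lie on the vertical axis through the center: (h, k ± c).

(1, -11) and (1, 9)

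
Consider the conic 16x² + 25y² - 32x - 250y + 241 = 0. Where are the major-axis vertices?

(-4, 5) and (6, 5)

Group: 16(x² - 2x) + 25(y² - 10y) = -241
16(x - 1)² + 25(y - 5)² = -241 + 16 + 625 = 400
Divide by 400: (x - 1)²/25 + (y - 5)²/16 = 1
Ellipse, center (1, 5), major axis horizontal; a² = 25, b² = 16.
a = 5. Vertices at (h ± a, k).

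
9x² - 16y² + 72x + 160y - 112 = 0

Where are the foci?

9(x² + 8x) -16(y² - 10y) = 112
Completing the square gives 9(x + 4)² -16(y - 5)² = 112 + 144 - 400 = -144.
Dividing both sides by -144: (y - 5)²/9 - (x + 4)²/16 = 1
Hyperbola, center (-4, 5), transverse axis vertical; a² = 9, b² = 16.
c² = a² + b² = 9 + 16 = 25, so c = 5.
Foci lie on the vertical axis through the center: (h, k ± c).

(-4, 0) and (-4, 10)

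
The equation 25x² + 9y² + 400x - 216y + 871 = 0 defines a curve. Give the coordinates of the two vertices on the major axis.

25(x² + 16x) + 9(y² - 24y) = -871
25(x + 8)² + 9(y - 12)² = -871 + 1600 + 1296 = 2025
Divide by 2025: (x + 8)²/81 + (y - 12)²/225 = 1
Ellipse, center (-8, 12), major axis vertical; a² = 225, b² = 81.
a = 15. Vertices at (h, k ± a).

(-8, -3) and (-8, 27)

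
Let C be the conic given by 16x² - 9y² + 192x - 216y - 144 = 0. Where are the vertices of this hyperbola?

(-6, -20) and (-6, -4)

16(x² + 12x) -9(y² + 24y) = 144
16(x + 6)² -9(y + 12)² = 144 + 576 - 1296 = -576
Divide by -576: (y + 12)²/64 - (x + 6)²/36 = 1
Hyperbola, center (-6, -12), transverse axis vertical; a² = 64, b² = 36.
a = 8. Vertices at (h, k ± a).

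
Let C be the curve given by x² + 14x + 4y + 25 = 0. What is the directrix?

y = 7

Only x is squared. Complete the square in x: (x + 7)² = -4(y - 6).
Vertex (-7, 6); 4p = -4 so p = -1. Opens down.
Directrix is the horizontal line y = k − p = 6 − (-1) = 7.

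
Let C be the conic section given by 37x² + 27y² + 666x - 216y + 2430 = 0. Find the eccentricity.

Rearranging, 37(x² + 18x) + 27(y² - 8y) = -2430.
37(x + 9)² + 27(y - 4)² = -2430 + 2997 + 432 = 999
Dividing both sides by 999: (x + 9)²/27 + (y - 4)²/37 = 1
Ellipse, center (-9, 4), major axis vertical; a² = 37, b² = 27.
c² = a² - b² = 10, so c = √10.
e = c/a = √10/√37 = √370/37.

e = √370/37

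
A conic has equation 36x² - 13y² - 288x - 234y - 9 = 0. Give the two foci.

Group: 36(x² - 8x) -13(y² + 18y) = 9
Completing the square gives 36(x - 4)² -13(y + 9)² = 9 + 576 - 1053 = -468.
Divide by -468: (y + 9)²/36 - (x - 4)²/13 = 1
Hyperbola, center (4, -9), transverse axis vertical; a² = 36, b² = 13.
c² = a² + b² = 36 + 13 = 49, so c = 7.
Foci lie on the vertical axis through the center: (h, k ± c).

(4, -16) and (4, -2)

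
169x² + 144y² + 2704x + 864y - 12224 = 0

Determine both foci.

(-8, -8) and (-8, 2)

169(x² + 16x) + 144(y² + 6y) = 12224
Complete the square: 169(x + 8)² + 144(y + 3)² = 12224 + 10816 + 1296 = 24336
Dividing both sides by 24336: (x + 8)²/144 + (y + 3)²/169 = 1
Ellipse, center (-8, -3), major axis vertical; a² = 169, b² = 144.
c² = a² - b² = 169 - 144 = 25, so c = 5.
Foci lie on the vertical axis through the center: (h, k ± c).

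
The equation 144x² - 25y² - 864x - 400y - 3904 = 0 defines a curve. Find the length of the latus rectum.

288/5

Collect terms: 144(x² - 6x) -25(y² + 16y) = 3904
Completing the square gives 144(x - 3)² -25(y + 8)² = 3904 + 1296 - 1600 = 3600.
Divide by 3600: (x - 3)²/25 - (y + 8)²/144 = 1
Hyperbola, center (3, -8), transverse axis horizontal; a² = 25, b² = 144.
Latus rectum length = 2b²/a = 2·144/5 = 288/5.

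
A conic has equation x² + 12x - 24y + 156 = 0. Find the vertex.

Only x is squared. Complete the square in x: (x + 6)² = 24(y - 5).
Vertex (-6, 5); 4p = 24 so p = 6. Opens up.

(-6, 5)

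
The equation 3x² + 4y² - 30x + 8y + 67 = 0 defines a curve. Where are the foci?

Collect terms: 3(x² - 10x) + 4(y² + 2y) = -67
3(x - 5)² + 4(y + 1)² = -67 + 75 + 4 = 12
Dividing both sides by 12: (x - 5)²/4 + (y + 1)²/3 = 1
Ellipse, center (5, -1), major axis horizontal; a² = 4, b² = 3.
c² = a² - b² = 4 - 3 = 1, so c = 1.
Foci lie on the horizontal axis through the center: (h ± c, k).

(4, -1) and (6, -1)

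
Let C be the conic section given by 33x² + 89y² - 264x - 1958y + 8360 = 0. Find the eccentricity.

e = 2√1246/89

Collect terms: 33(x² - 8x) + 89(y² - 22y) = -8360
33(x - 4)² + 89(y - 11)² = -8360 + 528 + 10769 = 2937
Divide by 2937: (x - 4)²/89 + (y - 11)²/33 = 1
Ellipse, center (4, 11), major axis horizontal; a² = 89, b² = 33.
c² = a² - b² = 56, so c = 2√14.
e = c/a = 2√14/√89 = 2√1246/89.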